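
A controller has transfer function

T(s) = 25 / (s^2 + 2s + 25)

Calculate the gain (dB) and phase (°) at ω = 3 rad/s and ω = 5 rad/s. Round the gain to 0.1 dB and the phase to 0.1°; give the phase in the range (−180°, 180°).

At s = jω = j3:
quadratic: (j3)² + 2·j3 + 25 = 16 + j6 → |·| ≈ 17.088, ∠ ≈ 20.56°
|T| = 25 / 17.088 ≈ 1.463
Gain = 20 log₁₀(1.463) ≈ 3.30 dB
∠T = 0.00° − 20.56° = -20.56°

At s = jω = j5:
quadratic: (j5)² + 2·j5 + 25 = 0 + j10 → |·| ≈ 10, ∠ ≈ 90.00°
|T| = 25 / 10 ≈ 2.5
Gain = 20 log₁₀(2.5) ≈ 7.96 dB
∠T = 0.00° − 90.00° = -90.00°

ω = 3: 3.3 dB, -20.6°; ω = 5: 8.0 dB, -90.0°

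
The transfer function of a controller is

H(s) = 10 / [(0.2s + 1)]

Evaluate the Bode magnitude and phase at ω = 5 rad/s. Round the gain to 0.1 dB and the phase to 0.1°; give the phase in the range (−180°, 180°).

At ω = 5 rad/s:
pole (1 + j5·0.2) = 1 + j1 → |·| ≈ 1.4142, ∠ ≈ 45.00°
|H| = 10 · 1 / (1.4142) ≈ 7.0711
Gain = 20 log₁₀(7.0711) ≈ 16.99 dB
∠H = (0°) − (45.00°) = -45.00°

17.0 dB, -45.0°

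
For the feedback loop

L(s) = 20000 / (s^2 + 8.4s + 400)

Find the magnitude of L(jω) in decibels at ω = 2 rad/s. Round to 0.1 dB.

34.1 dB

At s = jω = j2:
quadratic: (j2)² + 8.4·j2 + 400 = 396 + j16.8 → |·| ≈ 396.36, ∠ ≈ 2.43°
|L| = 20000 / 396.36 ≈ 50.459
Gain = 20 log₁₀(50.459) ≈ 34.06 dB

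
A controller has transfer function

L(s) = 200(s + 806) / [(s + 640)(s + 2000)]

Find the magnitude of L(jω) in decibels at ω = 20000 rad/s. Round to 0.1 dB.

At s = jω = j20000:
zero (s+806): 806 + j20000 → |·| = √(806²+20000²) = √400649636 ≈ 20016, ∠ = arctan(20000/806) ≈ 87.69°
pole (s+640): 640 + j20000 → |·| = √(640²+20000²) = √400409600 ≈ 20010, ∠ = arctan(20000/640) ≈ 88.17°
pole (s+2000): 2000 + j20000 → |·| = √(2000²+20000²) = √404000000 ≈ 20100, ∠ = arctan(20000/2000) ≈ 84.29°
|L| = 200 · 20016 / 4.022e+08 ≈ 0.0099533
Gain = 20 log₁₀(0.0099533) ≈ -40.04 dB

-40.0 dB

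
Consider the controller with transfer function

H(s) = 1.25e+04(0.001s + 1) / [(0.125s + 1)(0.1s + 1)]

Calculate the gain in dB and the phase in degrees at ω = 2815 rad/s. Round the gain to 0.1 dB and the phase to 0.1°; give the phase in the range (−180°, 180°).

-8.5 dB, -109.2°

At ω = 2815 rad/s:
zero (1 + j2815·0.001) = 1 + j2.815 → |·| ≈ 2.9873, ∠ ≈ 70.44°
pole (1 + j2815·0.125) = 1 + j351.875 → |·| ≈ 351.88, ∠ ≈ 89.84°
pole (1 + j2815·0.1) = 1 + j281.5 → |·| ≈ 281.5, ∠ ≈ 89.80°
|H| = 1.25e+04 · 2.9873 / (351.88 · 281.5) ≈ 0.37698
Gain = 20 log₁₀(0.37698) ≈ -8.47 dB
∠H = (70.44°) − (89.84° + 89.80°) = -109.20°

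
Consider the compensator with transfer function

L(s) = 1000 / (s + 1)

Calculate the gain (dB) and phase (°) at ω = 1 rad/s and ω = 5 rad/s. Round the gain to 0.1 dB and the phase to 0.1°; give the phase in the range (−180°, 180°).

Substitute s = j1:
Numerator: 1000 = 1000 + j0
Denominator: (j1) + 1 = 1 + j1
|N| = √(1000² + 0²) ≈ 1000, ∠N ≈ 0.00°
|D| = √(1² + 1²) ≈ 1.4142, ∠D ≈ 45.00°
|L| = 1000 / 1.4142 ≈ 707.11
Gain = 20 log₁₀(707.11) ≈ 56.99 dB
∠L = 0.00° − 45.00° = -45.00°

Substitute s = j5:
Numerator: 1000 = 1000 + j0
Denominator: (j5) + 1 = 1 + j5
|N| = √(1000² + 0²) ≈ 1000, ∠N ≈ 0.00°
|D| = √(1² + 5²) ≈ 5.099, ∠D ≈ 78.69°
|L| = 1000 / 5.099 ≈ 196.12
Gain = 20 log₁₀(196.12) ≈ 45.85 dB
∠L = 0.00° − 78.69° = -78.69°

ω = 1: 57.0 dB, -45.0°; ω = 5: 45.9 dB, -78.7°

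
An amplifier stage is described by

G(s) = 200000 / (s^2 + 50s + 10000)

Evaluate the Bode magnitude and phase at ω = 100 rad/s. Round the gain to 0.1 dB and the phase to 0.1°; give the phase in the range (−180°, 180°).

At s = jω = j100:
quadratic: (j100)² + 50·j100 + 10000 = 0 + j5000 → |·| ≈ 5000, ∠ ≈ 90.00°
|G| = 200000 / 5000 ≈ 40
Gain = 20 log₁₀(40) ≈ 32.04 dB
∠G = 0.00° − 90.00° = -90.00°

32.0 dB, -90.0°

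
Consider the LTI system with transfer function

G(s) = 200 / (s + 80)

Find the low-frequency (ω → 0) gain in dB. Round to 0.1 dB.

G(0) = 200 / 80 = 2.5
20 log₁₀(2.5) ≈ 7.96 dB

8.0 dB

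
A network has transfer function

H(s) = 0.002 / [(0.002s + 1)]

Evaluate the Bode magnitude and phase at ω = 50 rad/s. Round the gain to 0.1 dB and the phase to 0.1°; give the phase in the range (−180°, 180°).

At ω = 50 rad/s:
pole (1 + j50·0.002) = 1 + j0.1 → |·| ≈ 1.005, ∠ ≈ 5.71°
|H| = 0.002 · 1 / (1.005) ≈ 0.00199
Gain = 20 log₁₀(0.00199) ≈ -54.02 dB
∠H = (0°) − (5.71°) = -5.71°

-54.0 dB, -5.7°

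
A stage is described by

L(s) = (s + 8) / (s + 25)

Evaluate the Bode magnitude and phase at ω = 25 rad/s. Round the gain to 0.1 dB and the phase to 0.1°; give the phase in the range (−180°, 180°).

-2.6 dB, 27.3°

At s = jω = j25:
zero (s+8): 8 + j25 → |·| = √(8²+25²) = √689 ≈ 26.249, ∠ = arctan(25/8) ≈ 72.26°
pole (s+25): 25 + j25 → |·| = √(25²+25²) = √1250 ≈ 35.355, ∠ = arctan(25/25) ≈ 45.00°
|L| = 1 · 26.249 / 35.355 ≈ 0.74244
Gain = 20 log₁₀(0.74244) ≈ -2.59 dB
∠L = 72.26° − 45.00° = 27.26°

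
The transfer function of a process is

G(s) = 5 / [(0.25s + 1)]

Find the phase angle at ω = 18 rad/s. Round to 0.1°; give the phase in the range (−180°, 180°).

At ω = 18 rad/s:
pole (1 + j18·0.25) = 1 + j4.5 → |·| ≈ 4.6098, ∠ ≈ 77.47°
∠G = (0°) − (77.47°) = -77.47°

-77.5°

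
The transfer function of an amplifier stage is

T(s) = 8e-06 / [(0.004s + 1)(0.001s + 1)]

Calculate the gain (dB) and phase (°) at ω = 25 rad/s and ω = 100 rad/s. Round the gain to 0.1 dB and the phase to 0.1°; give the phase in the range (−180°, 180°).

At ω = 25 rad/s:
pole (1 + j25·0.004) = 1 + j0.1 → |·| ≈ 1.005, ∠ ≈ 5.71°
pole (1 + j25·0.001) = 1 + j0.025 → |·| ≈ 1.0003, ∠ ≈ 1.43°
|T| = 8e-06 · 1 / (1.005 · 1.0003) ≈ 7.9578e-06
Gain = 20 log₁₀(7.9578e-06) ≈ -101.98 dB
∠T = (0°) − (5.71° + 1.43°) = -7.14°

At ω = 100 rad/s:
pole (1 + j100·0.004) = 1 + j0.4 → |·| ≈ 1.077, ∠ ≈ 21.80°
pole (1 + j100·0.001) = 1 + j0.1 → |·| ≈ 1.005, ∠ ≈ 5.71°
|T| = 8e-06 · 1 / (1.077 · 1.005) ≈ 7.3911e-06
Gain = 20 log₁₀(7.3911e-06) ≈ -102.63 dB
∠T = (0°) − (21.80° + 5.71°) = -27.51°

ω = 25: -102.0 dB, -7.1°; ω = 100: -102.6 dB, -27.5°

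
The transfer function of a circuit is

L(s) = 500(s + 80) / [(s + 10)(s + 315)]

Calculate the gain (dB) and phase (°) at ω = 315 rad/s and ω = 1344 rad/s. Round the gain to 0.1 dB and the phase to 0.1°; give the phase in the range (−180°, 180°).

At s = jω = j315:
zero (s+80): 80 + j315 → |·| = √(80²+315²) = √105625 ≈ 325, ∠ = arctan(315/80) ≈ 75.75°
pole (s+10): 10 + j315 → |·| = √(10²+315²) = √99325 ≈ 315.16, ∠ = arctan(315/10) ≈ 88.18°
pole (s+315): 315 + j315 → |·| = √(315²+315²) = √198450 ≈ 445.48, ∠ = arctan(315/315) ≈ 45.00°
|L| = 500 · 325 / 1.404e+05 ≈ 1.1574
Gain = 20 log₁₀(1.1574) ≈ 1.27 dB
∠L = 75.75° − 133.18° = -57.43°

At s = jω = j1344:
zero (s+80): 80 + j1344 → |·| = √(80²+1344²) = √1812736 ≈ 1346.4, ∠ = arctan(1344/80) ≈ 86.59°
pole (s+10): 10 + j1344 → |·| = √(10²+1344²) = √1806436 ≈ 1344, ∠ = arctan(1344/10) ≈ 89.57°
pole (s+315): 315 + j1344 → |·| = √(315²+1344²) = √1905561 ≈ 1380.4, ∠ = arctan(1344/315) ≈ 76.81°
|L| = 500 · 1346.4 / 1.8553e+06 ≈ 0.36285
Gain = 20 log₁₀(0.36285) ≈ -8.81 dB
∠L = 86.59° − 166.38° = -79.79°

ω = 315: 1.3 dB, -57.4°; ω = 1344: -8.8 dB, -79.8°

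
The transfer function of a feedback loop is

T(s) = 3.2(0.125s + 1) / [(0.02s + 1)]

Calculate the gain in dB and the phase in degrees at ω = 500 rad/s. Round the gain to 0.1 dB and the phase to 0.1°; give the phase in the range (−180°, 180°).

At ω = 500 rad/s:
zero (1 + j500·0.125) = 1 + j62.5 → |·| ≈ 62.508, ∠ ≈ 89.08°
pole (1 + j500·0.02) = 1 + j10 → |·| ≈ 10.05, ∠ ≈ 84.29°
|T| = 3.2 · 62.508 / (10.05) ≈ 19.903
Gain = 20 log₁₀(19.903) ≈ 25.98 dB
∠T = (89.08°) − (84.29°) = 4.79°

26.0 dB, 4.8°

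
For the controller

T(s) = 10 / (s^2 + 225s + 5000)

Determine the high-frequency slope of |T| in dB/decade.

Each pole contributes −20 dB/decade at high frequency; each zero contributes +20 dB/decade.
Net: 0 zero(s) − 2 pole(s) → -40 dB/decade.

-40 dB/decade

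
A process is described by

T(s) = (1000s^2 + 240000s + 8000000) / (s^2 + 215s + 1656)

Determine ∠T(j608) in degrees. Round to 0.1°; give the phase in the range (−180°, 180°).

-2.4°

Substitute s = j608:
Numerator: 1000(j608)^2 + 240000(j608) + 8000000 = -361664000 + j145920000
Denominator: (j608)^2 + 215(j608) + 1656 = -368008 + j130720
|N| = √(361664000² + 145920000²) ≈ 3.8999e+08, ∠N ≈ 158.03°
|D| = √(368008² + 130720²) ≈ 3.9054e+05, ∠D ≈ 160.44°
∠T = 158.03° − 160.44° = -2.41°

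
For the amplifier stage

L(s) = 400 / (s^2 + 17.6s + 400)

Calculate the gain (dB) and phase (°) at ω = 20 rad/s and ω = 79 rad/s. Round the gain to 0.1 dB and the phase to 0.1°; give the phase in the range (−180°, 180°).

ω = 20: 1.1 dB, -90.0°; ω = 79: -23.5 dB, -166.6°

At s = jω = j20:
quadratic: (j20)² + 17.6·j20 + 400 = 0 + j352 → |·| ≈ 352, ∠ ≈ 90.00°
|L| = 400 / 352 ≈ 1.1364
Gain = 20 log₁₀(1.1364) ≈ 1.11 dB
∠L = 0.00° − 90.00° = -90.00°

At s = jω = j79:
quadratic: (j79)² + 17.6·j79 + 400 = -5841 + j1390.4 → |·| ≈ 6004.2, ∠ ≈ 166.61°
|L| = 400 / 6004.2 ≈ 0.06662
Gain = 20 log₁₀(0.06662) ≈ -23.53 dB
∠L = 0.00° − 166.61° = -166.61°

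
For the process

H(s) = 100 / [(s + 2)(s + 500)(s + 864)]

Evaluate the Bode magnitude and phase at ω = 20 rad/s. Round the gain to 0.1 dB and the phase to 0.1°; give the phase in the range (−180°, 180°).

-98.8 dB, -87.9°

At s = jω = j20:
pole (s+2): 2 + j20 → |·| = √(2²+20²) = √404 ≈ 20.1, ∠ = arctan(20/2) ≈ 84.29°
pole (s+500): 500 + j20 → |·| = √(500²+20²) = √250400 ≈ 500.4, ∠ = arctan(20/500) ≈ 2.29°
pole (s+864): 864 + j20 → |·| = √(864²+20²) = √746896 ≈ 864.23, ∠ = arctan(20/864) ≈ 1.33°
|H| = 100 / 8.6925e+06 ≈ 1.1504e-05
Gain = 20 log₁₀(1.1504e-05) ≈ -98.78 dB
∠H = 0.00° − 87.91° = -87.91°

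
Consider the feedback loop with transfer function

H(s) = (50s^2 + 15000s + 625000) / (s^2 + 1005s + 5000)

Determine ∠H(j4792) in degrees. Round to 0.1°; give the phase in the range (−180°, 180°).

8.3°

Substitute s = j4792:
Numerator: 50(j4792)^2 + 15000(j4792) + 625000 = -1147538200 + j71880000
Denominator: (j4792)^2 + 1005(j4792) + 5000 = -22958264 + j4815960
|N| = √(1147538200² + 71880000²) ≈ 1.1498e+09, ∠N ≈ 176.42°
|D| = √(22958264² + 4815960²) ≈ 2.3458e+07, ∠D ≈ 168.15°
∠H = 176.42° − 168.15° = 8.27°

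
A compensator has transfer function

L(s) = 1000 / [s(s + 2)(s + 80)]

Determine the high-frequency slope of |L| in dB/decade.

Each pole contributes −20 dB/decade at high frequency; each zero contributes +20 dB/decade.
Net: 0 zero(s) − 3 pole(s) → -60 dB/decade.

-60 dB/decade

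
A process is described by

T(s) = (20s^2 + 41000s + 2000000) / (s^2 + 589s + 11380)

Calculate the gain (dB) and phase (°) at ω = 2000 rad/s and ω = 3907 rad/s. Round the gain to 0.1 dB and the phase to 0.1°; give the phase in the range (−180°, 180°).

Substitute s = j2000:
Numerator: 20(j2000)^2 + 41000(j2000) + 2000000 = -78000000 + j82000000
Denominator: (j2000)^2 + 589(j2000) + 11380 = -3988620 + j1178000
|N| = √(78000000² + 82000000²) ≈ 1.1317e+08, ∠N ≈ 133.57°
|D| = √(3988620² + 1178000²) ≈ 4.1589e+06, ∠D ≈ 163.55°
|T| = 1.1317e+08 / 4.1589e+06 ≈ 27.212
Gain = 20 log₁₀(27.212) ≈ 28.70 dB
∠T = 133.57° − 163.55° = -29.98°

Substitute s = j3907:
Numerator: 20(j3907)^2 + 41000(j3907) + 2000000 = -303292980 + j160187000
Denominator: (j3907)^2 + 589(j3907) + 11380 = -15253269 + j2301223
|N| = √(303292980² + 160187000²) ≈ 3.43e+08, ∠N ≈ 152.16°
|D| = √(15253269² + 2301223²) ≈ 1.5426e+07, ∠D ≈ 171.42°
|T| = 3.43e+08 / 1.5426e+07 ≈ 22.235
Gain = 20 log₁₀(22.235) ≈ 26.94 dB
∠T = 152.16° − 171.42° = -19.26°

ω = 2000: 28.7 dB, -30.0°; ω = 3907: 26.9 dB, -19.3°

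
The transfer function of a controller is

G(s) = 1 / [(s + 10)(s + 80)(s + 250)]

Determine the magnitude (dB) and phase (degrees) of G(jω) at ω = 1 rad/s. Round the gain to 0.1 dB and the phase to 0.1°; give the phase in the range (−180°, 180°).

-106.1 dB, -6.7°

At s = jω = j1:
pole (s+10): 10 + j1 → |·| = √(10²+1²) = √101 ≈ 10.05, ∠ = arctan(1/10) ≈ 5.71°
pole (s+80): 80 + j1 → |·| = √(80²+1²) = √6401 ≈ 80.006, ∠ = arctan(1/80) ≈ 0.72°
pole (s+250): 250 + j1 → |·| = √(250²+1²) = √62501 ≈ 250, ∠ = arctan(1/250) ≈ 0.23°
|G| = 1 / 2.0102e+05 ≈ 4.9746e-06
Gain = 20 log₁₀(4.9746e-06) ≈ -106.06 dB
∠G = 0.00° − 6.66° = -6.66°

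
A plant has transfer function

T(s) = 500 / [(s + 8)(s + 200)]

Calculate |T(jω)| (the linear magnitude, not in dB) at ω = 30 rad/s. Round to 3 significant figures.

0.0796

At s = jω = j30:
pole (s+8): 8 + j30 → |·| = √(8²+30²) = √964 ≈ 31.048, ∠ = arctan(30/8) ≈ 75.07°
pole (s+200): 200 + j30 → |·| = √(200²+30²) = √40900 ≈ 202.24, ∠ = arctan(30/200) ≈ 8.53°
|T| = 500 / 6279.1 ≈ 0.079629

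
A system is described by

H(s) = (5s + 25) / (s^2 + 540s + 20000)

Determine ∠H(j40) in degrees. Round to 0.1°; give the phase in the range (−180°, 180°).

33.3°

Substitute s = j40:
Numerator: 5(j40) + 25 = 25 + j200
Denominator: (j40)^2 + 540(j40) + 20000 = 18400 + j21600
|N| = √(25² + 200²) ≈ 201.56, ∠N ≈ 82.87°
|D| = √(18400² + 21600²) ≈ 28375, ∠D ≈ 49.57°
∠H = 82.87° − 49.57° = 33.30°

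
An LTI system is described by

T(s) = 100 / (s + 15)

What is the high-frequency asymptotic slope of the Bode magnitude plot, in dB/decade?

-20 dB/decade

Each pole contributes −20 dB/decade at high frequency; each zero contributes +20 dB/decade.
Net: 0 zero(s) − 1 pole(s) → -20 dB/decade.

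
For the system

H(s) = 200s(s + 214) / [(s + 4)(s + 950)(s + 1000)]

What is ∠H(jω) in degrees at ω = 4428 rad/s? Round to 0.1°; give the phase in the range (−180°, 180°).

At s = jω = j4428:
zero (s+214): 214 + j4428 → |·| = √(214²+4428²) = √19652980 ≈ 4433.2, ∠ = arctan(4428/214) ≈ 87.23°
zero at origin: s = j4428 → |·| = 4428, ∠ = 90.00°
pole (s+4): 4 + j4428 → |·| = √(4²+4428²) = √19607200 ≈ 4428, ∠ = arctan(4428/4) ≈ 89.95°
pole (s+950): 950 + j4428 → |·| = √(950²+4428²) = √20509684 ≈ 4528.8, ∠ = arctan(4428/950) ≈ 77.89°
pole (s+1000): 1000 + j4428 → |·| = √(1000²+4428²) = √20607184 ≈ 4539.5, ∠ = arctan(4428/1000) ≈ 77.27°
∠H = 177.23° − 245.11° = -67.88°

-67.9°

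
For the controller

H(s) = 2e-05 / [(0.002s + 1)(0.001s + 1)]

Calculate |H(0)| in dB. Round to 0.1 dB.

H(0) = 2e-05 · 1 / 1 = 2e-05
20 log₁₀(2e-05) ≈ -93.98 dB

-94.0 dB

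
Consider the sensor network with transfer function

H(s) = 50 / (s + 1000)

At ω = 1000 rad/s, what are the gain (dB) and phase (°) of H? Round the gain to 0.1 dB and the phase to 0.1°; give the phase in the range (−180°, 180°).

-29.0 dB, -45.0°

Substitute s = j1000:
Numerator: 50 = 50 + j0
Denominator: (j1000) + 1000 = 1000 + j1000
|N| = √(50² + 0²) ≈ 50, ∠N ≈ 0.00°
|D| = √(1000² + 1000²) ≈ 1414.2, ∠D ≈ 45.00°
|H| = 50 / 1414.2 ≈ 0.035356
Gain = 20 log₁₀(0.035356) ≈ -29.03 dB
∠H = 0.00° − 45.00° = -45.00°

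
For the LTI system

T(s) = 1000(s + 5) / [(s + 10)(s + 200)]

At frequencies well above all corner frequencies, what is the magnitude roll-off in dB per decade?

-20 dB/decade

Each pole contributes −20 dB/decade at high frequency; each zero contributes +20 dB/decade.
Net: 1 zero(s) − 2 pole(s) → -20 dB/decade.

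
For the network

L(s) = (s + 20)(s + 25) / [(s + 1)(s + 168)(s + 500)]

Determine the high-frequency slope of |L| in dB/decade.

Each pole contributes −20 dB/decade at high frequency; each zero contributes +20 dB/decade.
Net: 2 zero(s) − 3 pole(s) → -20 dB/decade.

-20 dB/decade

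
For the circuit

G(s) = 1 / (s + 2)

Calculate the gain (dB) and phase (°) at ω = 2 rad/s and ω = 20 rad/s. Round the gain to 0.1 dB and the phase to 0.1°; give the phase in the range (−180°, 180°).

Substitute s = j2:
Numerator: 1 = 1 + j0
Denominator: (j2) + 2 = 2 + j2
|N| = √(1² + 0²) ≈ 1, ∠N ≈ 0.00°
|D| = √(2² + 2²) ≈ 2.8284, ∠D ≈ 45.00°
|G| = 1 / 2.8284 ≈ 0.35356
Gain = 20 log₁₀(0.35356) ≈ -9.03 dB
∠G = 0.00° − 45.00° = -45.00°

Substitute s = j20:
Numerator: 1 = 1 + j0
Denominator: (j20) + 2 = 2 + j20
|N| = √(1² + 0²) ≈ 1, ∠N ≈ 0.00°
|D| = √(2² + 20²) ≈ 20.1, ∠D ≈ 84.29°
|G| = 1 / 20.1 ≈ 0.049751
Gain = 20 log₁₀(0.049751) ≈ -26.06 dB
∠G = 0.00° − 84.29° = -84.29°

ω = 2: -9.0 dB, -45.0°; ω = 20: -26.1 dB, -84.3°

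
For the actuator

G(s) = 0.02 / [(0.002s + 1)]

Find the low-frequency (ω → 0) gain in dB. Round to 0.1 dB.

G(0) = 0.02 · 1 / 1 = 0.02
20 log₁₀(0.02) ≈ -33.98 dB

-34.0 dB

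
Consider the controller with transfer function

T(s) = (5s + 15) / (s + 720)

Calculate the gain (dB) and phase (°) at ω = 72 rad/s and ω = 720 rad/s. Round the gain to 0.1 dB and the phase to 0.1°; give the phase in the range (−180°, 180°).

Substitute s = j72:
Numerator: 5(j72) + 15 = 15 + j360
Denominator: (j72) + 720 = 720 + j72
|N| = √(15² + 360²) ≈ 360.31, ∠N ≈ 87.61°
|D| = √(720² + 72²) ≈ 723.59, ∠D ≈ 5.71°
|T| = 360.31 / 723.59 ≈ 0.49795
Gain = 20 log₁₀(0.49795) ≈ -6.06 dB
∠T = 87.61° − 5.71° = 81.90°

Substitute s = j720:
Numerator: 5(j720) + 15 = 15 + j3600
Denominator: (j720) + 720 = 720 + j720
|N| = √(15² + 3600²) ≈ 3600, ∠N ≈ 89.76°
|D| = √(720² + 720²) ≈ 1018.2, ∠D ≈ 45.00°
|T| = 3600 / 1018.2 ≈ 3.5357
Gain = 20 log₁₀(3.5357) ≈ 10.97 dB
∠T = 89.76° − 45.00° = 44.76°

ω = 72: -6.1 dB, 81.9°; ω = 720: 11.0 dB, 44.8°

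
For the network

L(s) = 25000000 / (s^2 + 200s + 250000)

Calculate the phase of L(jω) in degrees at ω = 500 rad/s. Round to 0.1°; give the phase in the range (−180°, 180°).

-90.0°

At s = jω = j500:
quadratic: (j500)² + 200·j500 + 250000 = 0 + j100000 → |·| ≈ 1e+05, ∠ ≈ 90.00°
∠L = 0.00° − 90.00° = -90.00°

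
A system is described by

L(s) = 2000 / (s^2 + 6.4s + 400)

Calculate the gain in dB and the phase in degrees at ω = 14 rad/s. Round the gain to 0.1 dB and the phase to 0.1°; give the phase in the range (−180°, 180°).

At s = jω = j14:
quadratic: (j14)² + 6.4·j14 + 400 = 204 + j89.6 → |·| ≈ 222.81, ∠ ≈ 23.71°
|L| = 2000 / 222.81 ≈ 8.9763
Gain = 20 log₁₀(8.9763) ≈ 19.06 dB
∠L = 0.00° − 23.71° = -23.71°

19.1 dB, -23.7°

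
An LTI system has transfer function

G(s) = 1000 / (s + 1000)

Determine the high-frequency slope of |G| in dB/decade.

Each pole contributes −20 dB/decade at high frequency; each zero contributes +20 dB/decade.
Net: 0 zero(s) − 1 pole(s) → -20 dB/decade.

-20 dB/decade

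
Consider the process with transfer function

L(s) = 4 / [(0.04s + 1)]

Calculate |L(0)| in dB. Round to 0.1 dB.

12.0 dB

L(0) = 4 · 1 / 1 = 4
20 log₁₀(4) ≈ 12.04 dB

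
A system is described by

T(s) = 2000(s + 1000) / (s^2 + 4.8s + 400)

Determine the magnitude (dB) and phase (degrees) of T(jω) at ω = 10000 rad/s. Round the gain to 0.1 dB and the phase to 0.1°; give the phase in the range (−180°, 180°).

At s = jω = j10000:
zero (s+1000): 1000 + j10000 → |·| = √(1000²+10000²) = √101000000 ≈ 10050, ∠ = arctan(10000/1000) ≈ 84.29°
quadratic: (j10000)² + 4.8·j10000 + 400 = -99999600 + j48000 → |·| ≈ 1e+08, ∠ ≈ 179.97°
|T| = 2000 · 10050 / 1e+08 ≈ 0.201
Gain = 20 log₁₀(0.201) ≈ -13.94 dB
∠T = 84.29° − 179.97° = -95.68°

-13.9 dB, -95.7°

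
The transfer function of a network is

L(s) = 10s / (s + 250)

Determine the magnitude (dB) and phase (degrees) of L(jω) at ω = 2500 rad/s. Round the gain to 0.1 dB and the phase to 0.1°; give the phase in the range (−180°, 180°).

At s = jω = j2500:
zero at origin: s = j2500 → |·| = 2500, ∠ = 90.00°
pole (s+250): 250 + j2500 → |·| = √(250²+2500²) = √6312500 ≈ 2512.5, ∠ = arctan(2500/250) ≈ 84.29°
|L| = 10 · 2500 / 2512.5 ≈ 9.9502
Gain = 20 log₁₀(9.9502) ≈ 19.96 dB
∠L = 90.00° − 84.29° = 5.71°

20.0 dB, 5.7°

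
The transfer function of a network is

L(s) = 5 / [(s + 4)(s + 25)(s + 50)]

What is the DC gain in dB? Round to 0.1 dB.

-60.0 dB

L(0) = 5 / (4·25·50) = 0.001
20 log₁₀(0.001) ≈ -60.00 dB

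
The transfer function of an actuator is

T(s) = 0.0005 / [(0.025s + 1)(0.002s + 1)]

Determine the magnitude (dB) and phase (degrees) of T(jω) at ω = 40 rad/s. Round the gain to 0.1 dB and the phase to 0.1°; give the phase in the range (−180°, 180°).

At ω = 40 rad/s:
pole (1 + j40·0.025) = 1 + j1 → |·| ≈ 1.4142, ∠ ≈ 45.00°
pole (1 + j40·0.002) = 1 + j0.08 → |·| ≈ 1.0032, ∠ ≈ 4.57°
|T| = 0.0005 · 1 / (1.4142 · 1.0032) ≈ 0.00035243
Gain = 20 log₁₀(0.00035243) ≈ -69.06 dB
∠T = (0°) − (45.00° + 4.57°) = -49.57°

-69.1 dB, -49.6°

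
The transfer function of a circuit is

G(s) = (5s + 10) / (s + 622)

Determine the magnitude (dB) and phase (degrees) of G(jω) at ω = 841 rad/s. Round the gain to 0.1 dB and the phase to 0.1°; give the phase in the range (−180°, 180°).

12.1 dB, 36.4°

Substitute s = j841:
Numerator: 5(j841) + 10 = 10 + j4205
Denominator: (j841) + 622 = 622 + j841
|N| = √(10² + 4205²) ≈ 4205, ∠N ≈ 89.86°
|D| = √(622² + 841²) ≈ 1046, ∠D ≈ 53.51°
|G| = 4205 / 1046 ≈ 4.0201
Gain = 20 log₁₀(4.0201) ≈ 12.08 dB
∠G = 89.86° − 53.51° = 36.35°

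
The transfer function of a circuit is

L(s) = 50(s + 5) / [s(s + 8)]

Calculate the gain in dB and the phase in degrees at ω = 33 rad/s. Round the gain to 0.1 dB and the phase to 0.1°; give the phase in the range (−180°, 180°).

3.5 dB, -85.0°

At s = jω = j33:
zero (s+5): 5 + j33 → |·| = √(5²+33²) = √1114 ≈ 33.377, ∠ = arctan(33/5) ≈ 81.38°
pole (s+8): 8 + j33 → |·| = √(8²+33²) = √1153 ≈ 33.956, ∠ = arctan(33/8) ≈ 76.37°
pole at origin: |s| = 33, ∠ = 90.00° (in denominator)
|L| = 50 · 33.377 / 1120.5 ≈ 1.4894
Gain = 20 log₁₀(1.4894) ≈ 3.46 dB
∠L = 81.38° − 166.37° = -84.99°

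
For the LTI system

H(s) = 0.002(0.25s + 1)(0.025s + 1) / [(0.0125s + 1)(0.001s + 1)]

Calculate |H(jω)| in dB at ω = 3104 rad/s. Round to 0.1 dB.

At ω = 3104 rad/s:
zero (1 + j3104·0.25) = 1 + j776 → |·| ≈ 776, ∠ ≈ 89.93°
zero (1 + j3104·0.025) = 1 + j77.6 → |·| ≈ 77.606, ∠ ≈ 89.26°
pole (1 + j3104·0.0125) = 1 + j38.8 → |·| ≈ 38.813, ∠ ≈ 88.52°
pole (1 + j3104·0.001) = 1 + j3.104 → |·| ≈ 3.2611, ∠ ≈ 72.14°
|H| = 0.002 · 776 · 77.606 / (38.813 · 3.2611) ≈ 0.95158
Gain = 20 log₁₀(0.95158) ≈ -0.43 dB

-0.4 dB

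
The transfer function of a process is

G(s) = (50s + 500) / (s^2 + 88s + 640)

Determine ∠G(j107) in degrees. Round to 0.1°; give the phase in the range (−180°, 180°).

-54.3°

Substitute s = j107:
Numerator: 50(j107) + 500 = 500 + j5350
Denominator: (j107)^2 + 88(j107) + 640 = -10809 + j9416
|N| = √(500² + 5350²) ≈ 5373.3, ∠N ≈ 84.66°
|D| = √(10809² + 9416²) ≈ 14335, ∠D ≈ 138.94°
∠G = 84.66° − 138.94° = -54.28°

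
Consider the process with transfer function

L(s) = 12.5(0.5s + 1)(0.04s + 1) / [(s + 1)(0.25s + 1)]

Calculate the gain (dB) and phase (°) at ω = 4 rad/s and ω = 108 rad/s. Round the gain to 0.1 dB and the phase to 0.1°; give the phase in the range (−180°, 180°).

At ω = 4 rad/s:
zero (1 + j4·0.5) = 1 + j2 → |·| ≈ 2.2361, ∠ ≈ 63.43°
zero (1 + j4·0.04) = 1 + j0.16 → |·| ≈ 1.0127, ∠ ≈ 9.09°
pole (1 + j4·1) = 1 + j4 → |·| ≈ 4.1231, ∠ ≈ 75.96°
pole (1 + j4·0.25) = 1 + j1 → |·| ≈ 1.4142, ∠ ≈ 45.00°
|L| = 12.5 · 2.2361 · 1.0127 / (4.1231 · 1.4142) ≈ 4.8545
Gain = 20 log₁₀(4.8545) ≈ 13.72 dB
∠L = (63.43° + 9.09°) − (75.96° + 45.00°) = -48.44°

At ω = 108 rad/s:
zero (1 + j108·0.5) = 1 + j54 → |·| ≈ 54.009, ∠ ≈ 88.94°
zero (1 + j108·0.04) = 1 + j4.32 → |·| ≈ 4.4342, ∠ ≈ 76.97°
pole (1 + j108·1) = 1 + j108 → |·| ≈ 108, ∠ ≈ 89.47°
pole (1 + j108·0.25) = 1 + j27 → |·| ≈ 27.019, ∠ ≈ 87.88°
|L| = 12.5 · 54.009 · 4.4342 / (108 · 27.019) ≈ 1.0259
Gain = 20 log₁₀(1.0259) ≈ 0.22 dB
∠L = (88.94° + 76.97°) − (89.47° + 87.88°) = -11.44°

ω = 4: 13.7 dB, -48.4°; ω = 108: 0.2 dB, -11.4°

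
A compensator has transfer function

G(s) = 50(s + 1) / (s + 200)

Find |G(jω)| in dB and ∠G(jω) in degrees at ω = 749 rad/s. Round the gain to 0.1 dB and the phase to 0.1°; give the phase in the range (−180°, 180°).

At s = jω = j749:
zero (s+1): 1 + j749 → |·| = √(1²+749²) = √561002 ≈ 749, ∠ = arctan(749/1) ≈ 89.92°
pole (s+200): 200 + j749 → |·| = √(200²+749²) = √601001 ≈ 775.24, ∠ = arctan(749/200) ≈ 75.05°
|G| = 50 · 749 / 775.24 ≈ 48.308
Gain = 20 log₁₀(48.308) ≈ 33.68 dB
∠G = 89.92° − 75.05° = 14.87°

33.7 dB, 14.9°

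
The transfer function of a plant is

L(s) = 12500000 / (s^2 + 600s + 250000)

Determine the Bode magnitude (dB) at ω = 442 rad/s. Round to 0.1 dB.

33.3 dB

At s = jω = j442:
quadratic: (j442)² + 600·j442 + 250000 = 54636 + j265200 → |·| ≈ 2.7077e+05, ∠ ≈ 78.36°
|L| = 12500000 / 2.7077e+05 ≈ 46.165
Gain = 20 log₁₀(46.165) ≈ 33.29 dB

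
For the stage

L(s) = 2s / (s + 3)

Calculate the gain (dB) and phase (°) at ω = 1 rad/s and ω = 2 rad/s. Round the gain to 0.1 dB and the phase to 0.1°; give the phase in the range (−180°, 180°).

ω = 1: -4.0 dB, 71.6°; ω = 2: 0.9 dB, 56.3°

At s = jω = j1:
zero at origin: s = j1 → |·| = 1, ∠ = 90.00°
pole (s+3): 3 + j1 → |·| = √(3²+1²) = √10 ≈ 3.1623, ∠ = arctan(1/3) ≈ 18.43°
|L| = 2 · 1 / 3.1623 ≈ 0.63245
Gain = 20 log₁₀(0.63245) ≈ -3.98 dB
∠L = 90.00° − 18.43° = 71.57°

At s = jω = j2:
zero at origin: s = j2 → |·| = 2, ∠ = 90.00°
pole (s+3): 3 + j2 → |·| = √(3²+2²) = √13 ≈ 3.6056, ∠ = arctan(2/3) ≈ 33.69°
|L| = 2 · 2 / 3.6056 ≈ 1.1094
Gain = 20 log₁₀(1.1094) ≈ 0.90 dB
∠L = 90.00° − 33.69° = 56.31°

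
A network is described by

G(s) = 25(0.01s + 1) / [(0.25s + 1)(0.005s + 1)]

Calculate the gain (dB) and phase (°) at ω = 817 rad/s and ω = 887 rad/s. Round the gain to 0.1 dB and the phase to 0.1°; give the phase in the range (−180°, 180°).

At ω = 817 rad/s:
zero (1 + j817·0.01) = 1 + j8.17 → |·| ≈ 8.231, ∠ ≈ 83.02°
pole (1 + j817·0.25) = 1 + j204.25 → |·| ≈ 204.25, ∠ ≈ 89.72°
pole (1 + j817·0.005) = 1 + j4.085 → |·| ≈ 4.2056, ∠ ≈ 76.24°
|G| = 25 · 8.231 / (204.25 · 4.2056) ≈ 0.23955
Gain = 20 log₁₀(0.23955) ≈ -12.41 dB
∠G = (83.02°) − (89.72° + 76.24°) = -82.94°

At ω = 887 rad/s:
zero (1 + j887·0.01) = 1 + j8.87 → |·| ≈ 8.9262, ∠ ≈ 83.57°
pole (1 + j887·0.25) = 1 + j221.75 → |·| ≈ 221.75, ∠ ≈ 89.74°
pole (1 + j887·0.005) = 1 + j4.435 → |·| ≈ 4.5463, ∠ ≈ 77.29°
|G| = 25 · 8.9262 / (221.75 · 4.5463) ≈ 0.22135
Gain = 20 log₁₀(0.22135) ≈ -13.10 dB
∠G = (83.57°) − (89.74° + 77.29°) = -83.46°

ω = 817: -12.4 dB, -82.9°; ω = 887: -13.1 dB, -83.5°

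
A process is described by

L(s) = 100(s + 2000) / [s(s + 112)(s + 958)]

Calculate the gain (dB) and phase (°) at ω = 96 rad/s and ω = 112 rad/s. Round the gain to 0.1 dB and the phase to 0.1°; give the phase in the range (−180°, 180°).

ω = 96: -36.7 dB, -133.6°; ω = 112: -38.6 dB, -138.5°

At s = jω = j96:
zero (s+2000): 2000 + j96 → |·| = √(2000²+96²) = √4009216 ≈ 2002.3, ∠ = arctan(96/2000) ≈ 2.75°
pole (s+112): 112 + j96 → |·| = √(112²+96²) = √21760 ≈ 147.51, ∠ = arctan(96/112) ≈ 40.60°
pole (s+958): 958 + j96 → |·| = √(958²+96²) = √926980 ≈ 962.8, ∠ = arctan(96/958) ≈ 5.72°
pole at origin: |s| = 96, ∠ = 90.00° (in denominator)
|L| = 100 · 2002.3 / 1.3634e+07 ≈ 0.014686
Gain = 20 log₁₀(0.014686) ≈ -36.66 dB
∠L = 2.75° − 136.32° = -133.57°

At s = jω = j112:
zero (s+2000): 2000 + j112 → |·| = √(2000²+112²) = √4012544 ≈ 2003.1, ∠ = arctan(112/2000) ≈ 3.21°
pole (s+112): 112 + j112 → |·| = √(112²+112²) = √25088 ≈ 158.39, ∠ = arctan(112/112) ≈ 45.00°
pole (s+958): 958 + j112 → |·| = √(958²+112²) = √930308 ≈ 964.52, ∠ = arctan(112/958) ≈ 6.67°
pole at origin: |s| = 112, ∠ = 90.00° (in denominator)
|L| = 100 · 2003.1 / 1.711e+07 ≈ 0.011707
Gain = 20 log₁₀(0.011707) ≈ -38.63 dB
∠L = 3.21° − 141.67° = -138.46°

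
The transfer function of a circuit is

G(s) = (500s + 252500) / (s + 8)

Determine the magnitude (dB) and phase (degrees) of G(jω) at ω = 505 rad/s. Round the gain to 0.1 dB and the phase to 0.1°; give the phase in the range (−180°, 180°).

57.0 dB, -44.1°

Substitute s = j505:
Numerator: 500(j505) + 252500 = 252500 + j252500
Denominator: (j505) + 8 = 8 + j505
|N| = √(252500² + 252500²) ≈ 3.5709e+05, ∠N ≈ 45.00°
|D| = √(8² + 505²) ≈ 505.06, ∠D ≈ 89.09°
|G| = 3.5709e+05 / 505.06 ≈ 707.02
Gain = 20 log₁₀(707.02) ≈ 56.99 dB
∠G = 45.00° − 89.09° = -44.09°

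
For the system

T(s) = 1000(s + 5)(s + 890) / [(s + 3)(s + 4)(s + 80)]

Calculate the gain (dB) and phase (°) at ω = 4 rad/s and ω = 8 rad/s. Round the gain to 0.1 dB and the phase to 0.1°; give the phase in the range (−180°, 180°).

At s = jω = j4:
zero (s+5): 5 + j4 → |·| = √(5²+4²) = √41 ≈ 6.4031, ∠ = arctan(4/5) ≈ 38.66°
zero (s+890): 890 + j4 → |·| = √(890²+4²) = √792116 ≈ 890.01, ∠ = arctan(4/890) ≈ 0.26°
pole (s+3): 3 + j4 → |·| = √(3²+4²) = √25 ≈ 5, ∠ = arctan(4/3) ≈ 53.13°
pole (s+4): 4 + j4 → |·| = √(4²+4²) = √32 ≈ 5.6569, ∠ = arctan(4/4) ≈ 45.00°
pole (s+80): 80 + j4 → |·| = √(80²+4²) = √6416 ≈ 80.1, ∠ = arctan(4/80) ≈ 2.86°
|T| = 1000 · 5698.8 / 2265.6 ≈ 2515.4
Gain = 20 log₁₀(2515.4) ≈ 68.01 dB
∠T = 38.92° − 100.99° = -62.07°

At s = jω = j8:
zero (s+5): 5 + j8 → |·| = √(5²+8²) = √89 ≈ 9.434, ∠ = arctan(8/5) ≈ 57.99°
zero (s+890): 890 + j8 → |·| = √(890²+8²) = √792164 ≈ 890.04, ∠ = arctan(8/890) ≈ 0.52°
pole (s+3): 3 + j8 → |·| = √(3²+8²) = √73 ≈ 8.544, ∠ = arctan(8/3) ≈ 69.44°
pole (s+4): 4 + j8 → |·| = √(4²+8²) = √80 ≈ 8.9443, ∠ = arctan(8/4) ≈ 63.43°
pole (s+80): 80 + j8 → |·| = √(80²+8²) = √6464 ≈ 80.399, ∠ = arctan(8/80) ≈ 5.71°
|T| = 1000 · 8396.6 / 6144.1 ≈ 1366.6
Gain = 20 log₁₀(1366.6) ≈ 62.71 dB
∠T = 58.51° − 138.58° = -80.07°

ω = 4: 68.0 dB, -62.1°; ω = 8: 62.7 dB, -80.1°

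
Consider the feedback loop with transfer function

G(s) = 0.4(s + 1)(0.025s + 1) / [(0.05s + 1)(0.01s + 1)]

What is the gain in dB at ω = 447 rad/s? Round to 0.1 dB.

At ω = 447 rad/s:
zero (1 + j447·1) = 1 + j447 → |·| ≈ 447, ∠ ≈ 89.87°
zero (1 + j447·0.025) = 1 + j11.175 → |·| ≈ 11.22, ∠ ≈ 84.89°
pole (1 + j447·0.05) = 1 + j22.35 → |·| ≈ 22.372, ∠ ≈ 87.44°
pole (1 + j447·0.01) = 1 + j4.47 → |·| ≈ 4.5805, ∠ ≈ 77.39°
|G| = 0.4 · 447 · 11.22 / (22.372 · 4.5805) ≈ 19.577
Gain = 20 log₁₀(19.577) ≈ 25.83 dB

25.8 dB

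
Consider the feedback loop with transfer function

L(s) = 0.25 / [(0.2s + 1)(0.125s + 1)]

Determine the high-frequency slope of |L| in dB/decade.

-40 dB/decade

Each pole contributes −20 dB/decade at high frequency; each zero contributes +20 dB/decade.
Net: 0 zero(s) − 2 pole(s) → -40 dB/decade.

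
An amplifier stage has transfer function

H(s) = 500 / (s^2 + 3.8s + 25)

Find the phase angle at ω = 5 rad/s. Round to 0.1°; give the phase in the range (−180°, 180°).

At s = jω = j5:
quadratic: (j5)² + 3.8·j5 + 25 = 0 + j19 → |·| ≈ 19, ∠ ≈ 90.00°
∠H = 0.00° − 90.00° = -90.00°

-90.0°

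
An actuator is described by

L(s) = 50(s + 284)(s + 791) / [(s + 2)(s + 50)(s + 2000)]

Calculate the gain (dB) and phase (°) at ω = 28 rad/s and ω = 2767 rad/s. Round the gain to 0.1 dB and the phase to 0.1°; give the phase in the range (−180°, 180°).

At s = jω = j28:
zero (s+284): 284 + j28 → |·| = √(284²+28²) = √81440 ≈ 285.38, ∠ = arctan(28/284) ≈ 5.63°
zero (s+791): 791 + j28 → |·| = √(791²+28²) = √626465 ≈ 791.5, ∠ = arctan(28/791) ≈ 2.03°
pole (s+2): 2 + j28 → |·| = √(2²+28²) = √788 ≈ 28.071, ∠ = arctan(28/2) ≈ 85.91°
pole (s+50): 50 + j28 → |·| = √(50²+28²) = √3284 ≈ 57.306, ∠ = arctan(28/50) ≈ 29.25°
pole (s+2000): 2000 + j28 → |·| = √(2000²+28²) = √4000784 ≈ 2000.2, ∠ = arctan(28/2000) ≈ 0.80°
|L| = 50 · 2.2588e+05 / 3.2176e+06 ≈ 3.5101
Gain = 20 log₁₀(3.5101) ≈ 10.91 dB
∠L = 7.66° − 115.96° = -108.30°

At s = jω = j2767:
zero (s+284): 284 + j2767 → |·| = √(284²+2767²) = √7736945 ≈ 2781.5, ∠ = arctan(2767/284) ≈ 84.14°
zero (s+791): 791 + j2767 → |·| = √(791²+2767²) = √8281970 ≈ 2877.8, ∠ = arctan(2767/791) ≈ 74.05°
pole (s+2): 2 + j2767 → |·| = √(2²+2767²) = √7656293 ≈ 2767, ∠ = arctan(2767/2) ≈ 89.96°
pole (s+50): 50 + j2767 → |·| = √(50²+2767²) = √7658789 ≈ 2767.5, ∠ = arctan(2767/50) ≈ 88.96°
pole (s+2000): 2000 + j2767 → |·| = √(2000²+2767²) = √11656289 ≈ 3414.1, ∠ = arctan(2767/2000) ≈ 54.14°
|L| = 50 · 8.0046e+06 / 2.6144e+10 ≈ 0.015309
Gain = 20 log₁₀(0.015309) ≈ -36.30 dB
∠L = 158.19° − 233.06° = -74.87°

ω = 28: 10.9 dB, -108.3°; ω = 2767: -36.3 dB, -74.9°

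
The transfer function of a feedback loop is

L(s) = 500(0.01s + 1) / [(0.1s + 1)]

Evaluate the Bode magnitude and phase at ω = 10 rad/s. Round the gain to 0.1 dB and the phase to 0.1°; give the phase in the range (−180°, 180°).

At ω = 10 rad/s:
zero (1 + j10·0.01) = 1 + j0.1 → |·| ≈ 1.005, ∠ ≈ 5.71°
pole (1 + j10·0.1) = 1 + j1 → |·| ≈ 1.4142, ∠ ≈ 45.00°
|L| = 500 · 1.005 / (1.4142) ≈ 355.32
Gain = 20 log₁₀(355.32) ≈ 51.01 dB
∠L = (5.71°) − (45.00°) = -39.29°

51.0 dB, -39.3°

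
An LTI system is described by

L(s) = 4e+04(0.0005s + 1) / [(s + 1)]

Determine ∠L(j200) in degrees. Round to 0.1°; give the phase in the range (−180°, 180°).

-84.0°

At ω = 200 rad/s:
zero (1 + j200·0.0005) = 1 + j0.1 → |·| ≈ 1.005, ∠ ≈ 5.71°
pole (1 + j200·1) = 1 + j200 → |·| ≈ 200, ∠ ≈ 89.71°
∠L = (5.71°) − (89.71°) = -84.00°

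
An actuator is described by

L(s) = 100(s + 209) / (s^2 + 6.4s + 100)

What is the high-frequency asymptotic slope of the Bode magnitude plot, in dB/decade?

-20 dB/decade

Each pole contributes −20 dB/decade at high frequency; each zero contributes +20 dB/decade.
Net: 1 zero(s) − 2 pole(s) → -20 dB/decade.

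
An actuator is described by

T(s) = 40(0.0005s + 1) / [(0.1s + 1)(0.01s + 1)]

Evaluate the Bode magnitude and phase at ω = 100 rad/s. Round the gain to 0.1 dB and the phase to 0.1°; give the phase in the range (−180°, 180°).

At ω = 100 rad/s:
zero (1 + j100·0.0005) = 1 + j0.05 → |·| ≈ 1.0012, ∠ ≈ 2.86°
pole (1 + j100·0.1) = 1 + j10 → |·| ≈ 10.05, ∠ ≈ 84.29°
pole (1 + j100·0.01) = 1 + j1 → |·| ≈ 1.4142, ∠ ≈ 45.00°
|T| = 40 · 1.0012 / (10.05 · 1.4142) ≈ 2.8178
Gain = 20 log₁₀(2.8178) ≈ 9.00 dB
∠T = (2.86°) − (84.29° + 45.00°) = -126.43°

9.0 dB, -126.4°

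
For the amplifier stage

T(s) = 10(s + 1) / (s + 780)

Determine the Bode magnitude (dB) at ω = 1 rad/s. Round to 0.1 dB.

At s = jω = j1:
zero (s+1): 1 + j1 → |·| = √(1²+1²) = √2 ≈ 1.4142, ∠ = arctan(1/1) ≈ 45.00°
pole (s+780): 780 + j1 → |·| = √(780²+1²) = √608401 ≈ 780, ∠ = arctan(1/780) ≈ 0.07°
|T| = 10 · 1.4142 / 780 ≈ 0.018131
Gain = 20 log₁₀(0.018131) ≈ -34.83 dB

-34.8 dB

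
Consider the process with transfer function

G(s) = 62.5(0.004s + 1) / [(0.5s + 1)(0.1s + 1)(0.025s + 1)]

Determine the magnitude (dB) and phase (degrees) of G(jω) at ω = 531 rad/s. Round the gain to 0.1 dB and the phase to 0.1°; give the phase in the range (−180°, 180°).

At ω = 531 rad/s:
zero (1 + j531·0.004) = 1 + j2.124 → |·| ≈ 2.3476, ∠ ≈ 64.79°
pole (1 + j531·0.5) = 1 + j265.5 → |·| ≈ 265.5, ∠ ≈ 89.78°
pole (1 + j531·0.1) = 1 + j53.1 → |·| ≈ 53.109, ∠ ≈ 88.92°
pole (1 + j531·0.025) = 1 + j13.275 → |·| ≈ 13.313, ∠ ≈ 85.69°
|G| = 62.5 · 2.3476 / (265.5 · 53.109 · 13.313) ≈ 0.00078162
Gain = 20 log₁₀(0.00078162) ≈ -62.14 dB
∠G = (64.79°) − (89.78° + 88.92° + 85.69°) = -199.60° ≡ 160.40° (principal value)

-62.1 dB, 160.4°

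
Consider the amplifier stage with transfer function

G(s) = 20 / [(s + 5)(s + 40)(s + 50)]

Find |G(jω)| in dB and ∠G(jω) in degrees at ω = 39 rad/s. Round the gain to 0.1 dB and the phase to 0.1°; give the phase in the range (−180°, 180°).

-76.9 dB, -164.9°

At s = jω = j39:
pole (s+5): 5 + j39 → |·| = √(5²+39²) = √1546 ≈ 39.319, ∠ = arctan(39/5) ≈ 82.69°
pole (s+40): 40 + j39 → |·| = √(40²+39²) = √3121 ≈ 55.866, ∠ = arctan(39/40) ≈ 44.27°
pole (s+50): 50 + j39 → |·| = √(50²+39²) = √4021 ≈ 63.411, ∠ = arctan(39/50) ≈ 37.95°
|G| = 20 / 1.3929e+05 ≈ 0.00014359
Gain = 20 log₁₀(0.00014359) ≈ -76.86 dB
∠G = 0.00° − 164.91° = -164.91°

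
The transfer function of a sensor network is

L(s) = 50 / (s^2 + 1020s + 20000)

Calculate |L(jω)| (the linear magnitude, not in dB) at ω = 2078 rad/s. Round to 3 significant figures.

1.04e-05

Substitute s = j2078:
Numerator: 50 = 50 + j0
Denominator: (j2078)^2 + 1020(j2078) + 20000 = -4298084 + j2119560
|N| = √(50² + 0²) ≈ 50, ∠N ≈ 0.00°
|D| = √(4298084² + 2119560²) ≈ 4.7923e+06, ∠D ≈ 153.75°
|L| = 50 / 4.7923e+06 ≈ 1.0433e-05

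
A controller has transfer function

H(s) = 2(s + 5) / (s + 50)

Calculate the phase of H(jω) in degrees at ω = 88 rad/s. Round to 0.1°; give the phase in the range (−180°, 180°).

26.4°

At s = jω = j88:
zero (s+5): 5 + j88 → |·| = √(5²+88²) = √7769 ≈ 88.142, ∠ = arctan(88/5) ≈ 86.75°
pole (s+50): 50 + j88 → |·| = √(50²+88²) = √10244 ≈ 101.21, ∠ = arctan(88/50) ≈ 60.40°
∠H = 86.75° − 60.40° = 26.35°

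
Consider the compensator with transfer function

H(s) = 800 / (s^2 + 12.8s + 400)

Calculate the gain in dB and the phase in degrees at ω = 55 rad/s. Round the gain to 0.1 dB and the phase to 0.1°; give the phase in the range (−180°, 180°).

At s = jω = j55:
quadratic: (j55)² + 12.8·j55 + 400 = -2625 + j704 → |·| ≈ 2717.8, ∠ ≈ 164.99°
|H| = 800 / 2717.8 ≈ 0.29436
Gain = 20 log₁₀(0.29436) ≈ -10.62 dB
∠H = 0.00° − 164.99° = -164.99°

-10.6 dB, -165.0°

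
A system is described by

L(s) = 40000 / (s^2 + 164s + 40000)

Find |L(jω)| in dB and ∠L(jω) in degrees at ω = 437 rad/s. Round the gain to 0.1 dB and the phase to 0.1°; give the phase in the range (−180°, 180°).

-12.4 dB, -154.6°

At s = jω = j437:
quadratic: (j437)² + 164·j437 + 40000 = -150969 + j71668 → |·| ≈ 1.6712e+05, ∠ ≈ 154.61°
|L| = 40000 / 1.6712e+05 ≈ 0.23935
Gain = 20 log₁₀(0.23935) ≈ -12.42 dB
∠L = 0.00° − 154.61° = -154.61°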